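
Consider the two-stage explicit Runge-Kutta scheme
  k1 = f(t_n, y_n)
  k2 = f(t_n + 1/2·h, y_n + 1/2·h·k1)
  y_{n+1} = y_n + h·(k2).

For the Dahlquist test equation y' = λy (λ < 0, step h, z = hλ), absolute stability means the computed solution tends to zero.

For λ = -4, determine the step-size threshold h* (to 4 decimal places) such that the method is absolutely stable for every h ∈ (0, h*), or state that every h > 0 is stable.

(-2.0000,0); λ=-4 ⇒ h* = (2)/4 = 0.5000.

Set f=λy, z=hλ:
  k1=λy_n ⇒ h·k1=z·y_n;  k2=λ(1+1/2z)y_n ⇒ h·k2=z(1+1/2z)y_n
  y_{n+1}/y_n = 1 + z(1+1/2z) = 1 + z + 1/2z²
  R(z) = 1 + z + 1/2z².

Find x<0 with |R(x)|<1.
x=-0.44: |R|=0.6568
R=1: x+1/2x²=0 ⇒ x=−2=-2.0000; min R=1−1/(4·1/2)=0.5000>−1
Confirm numerically:
  x=-1.623: |R|=0.69406 <1
  x=-1.575: |R|=0.66531 <1
  x=-0.807: |R|=0.51862 <1
  x=-2.316: |R|=1.36593 >1
  x=-2.189: |R|=1.20686 >1
  x=-2.182: |R|=1.19856 >1
So |R|<1 on (-2.0000, 0).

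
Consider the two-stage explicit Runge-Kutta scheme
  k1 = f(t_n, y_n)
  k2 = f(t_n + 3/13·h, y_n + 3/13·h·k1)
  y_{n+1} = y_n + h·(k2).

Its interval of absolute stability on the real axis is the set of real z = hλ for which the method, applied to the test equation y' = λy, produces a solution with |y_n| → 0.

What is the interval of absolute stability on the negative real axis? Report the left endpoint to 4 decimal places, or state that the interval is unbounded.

Set f=λy, z=hλ:
  k1=λy_n ⇒ h·k1=z·y_n;  k2=λ(1+3/13z)y_n ⇒ h·k2=z(1+3/13z)y_n
  y_{n+1}/y_n = 1 + z(1+3/13z) = 1 + z + 3/13z²
  so R(z) = 1 + z + 3/13z².

Need |R(x)|<1, x<0.
x=-1.27: |R|=0.1022
R=1: x+3/13x²=0 ⇒ x=−13/3=-4.3333; min R=1−1/(4·3/13)=-0.0833>−1
Confirm numerically:
  x=-4.271: |R|=0.93856 <1
  x=-3.213: |R|=0.16932 <1
  x=-1.971: |R|=0.07450 <1
  x=-4.553: |R|=1.23080 >1
  x=-4.464: |R|=1.13461 >1
So |R|<1 on (-4.3333, 0).

z∈(-4.3333,0).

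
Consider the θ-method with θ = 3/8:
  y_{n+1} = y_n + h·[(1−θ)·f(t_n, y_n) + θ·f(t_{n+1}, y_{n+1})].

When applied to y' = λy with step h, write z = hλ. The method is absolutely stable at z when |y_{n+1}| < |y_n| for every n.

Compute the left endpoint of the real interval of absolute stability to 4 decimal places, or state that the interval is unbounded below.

Set f=λy, z=hλ:
  y_{n+1} = y_n + z·[5/8·y_n + 3/8·y_{n+1}] ⇒ (1 − 3/8z)y_{n+1} = (1 + 5/8z)y_n
  R(z) = (1 + 5/8z)/(1 − 3/8z).

Boundary: |R(x)|=1, x<0.
x=-1.31: |R|=0.1215
R=−1: 1+5/8x = −1+3/8x ⇒ -1/4x=2 ⇒ x=2/(-1/4)=-8.0000
Confirm numerically:
  x=-5.968: |R|=0.84311 <1
  x=-5.467: |R|=0.79239 <1
  x=-5.406: |R|=0.78578 <1
  x=-4.747: |R|=0.70748 <1
  x=-8.565: |R|=1.03354 >1
  x=-8.266: |R|=1.01622 >1
Interval (-8.0000, 0).

left endpoint -8.0000.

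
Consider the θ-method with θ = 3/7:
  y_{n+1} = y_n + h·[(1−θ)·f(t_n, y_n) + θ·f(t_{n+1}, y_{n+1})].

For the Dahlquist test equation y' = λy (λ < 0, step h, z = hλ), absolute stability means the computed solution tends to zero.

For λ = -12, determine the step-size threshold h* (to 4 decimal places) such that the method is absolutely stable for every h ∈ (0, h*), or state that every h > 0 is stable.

(-14.0000,0); λ=-12 ⇒ h* = (14)/12 = 1.1667.

Test eqn y'=λy, z=hλ:
  y_{n+1} = y_n + z·[4/7·y_n + 3/7·y_{n+1}] ⇒ (1 − 3/7z)y_{n+1} = (1 + 4/7z)y_n
  ⇒ R(z) = (1 + 4/7z)/(1 − 3/7z).

Find x<0 with |R(x)|<1.
x=-0.45: |R|=0.6228
R=−1: 1+4/7x = −1+3/7x ⇒ -1/7x=2 ⇒ x=2/(-1/7)=-14.0000
Confirm numerically:
  x=-12.986: |R|=0.97794 <1
  x=-11.258: |R|=0.93275 <1
  x=-9.931: |R|=0.88941 <1
  x=-5.634: |R|=0.64999 <1
  x=-14.532: |R|=1.01051 >1
  x=-14.454: |R|=1.00901 >1
Stable set (-14.0000, 0).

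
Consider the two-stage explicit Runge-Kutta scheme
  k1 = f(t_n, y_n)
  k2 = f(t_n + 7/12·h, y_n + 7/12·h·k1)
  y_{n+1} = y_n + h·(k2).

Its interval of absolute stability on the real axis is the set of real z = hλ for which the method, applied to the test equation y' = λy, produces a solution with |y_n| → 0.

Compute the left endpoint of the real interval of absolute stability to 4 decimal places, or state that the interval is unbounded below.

Test eqn y'=λy, z=hλ:
  k1=λy_n ⇒ h·k1=z·y_n;  k2=λ(1+7/12z)y_n ⇒ h·k2=z(1+7/12z)y_n
  y_{n+1}/y_n = 1 + z(1+7/12z) = 1 + z + 7/12z²
  ⇒ R(z) = 1 + z + 7/12z².

Solve |R(x)|<1 on ℝ⁻.
x=-0.96: |R|=0.5776
R=1: x+7/12x²=0 ⇒ x=−12/7=-1.7143; min R=1−1/(4·7/12)=0.5714>−1
Confirm numerically:
  x=-1.649: |R|=0.93720 <1
  x=-0.908: |R|=0.57294 <1
  x=-0.807: |R|=0.57290 <1
  x=-0.804: |R|=0.57308 <1
  x=-2.156: |R|=1.55553 >1
  x=-2.089: |R|=1.45662 >1
  x=-1.861: |R|=1.15927 >1
So |R|<1 on (-1.7143, 0).

left endpoint -1.7143.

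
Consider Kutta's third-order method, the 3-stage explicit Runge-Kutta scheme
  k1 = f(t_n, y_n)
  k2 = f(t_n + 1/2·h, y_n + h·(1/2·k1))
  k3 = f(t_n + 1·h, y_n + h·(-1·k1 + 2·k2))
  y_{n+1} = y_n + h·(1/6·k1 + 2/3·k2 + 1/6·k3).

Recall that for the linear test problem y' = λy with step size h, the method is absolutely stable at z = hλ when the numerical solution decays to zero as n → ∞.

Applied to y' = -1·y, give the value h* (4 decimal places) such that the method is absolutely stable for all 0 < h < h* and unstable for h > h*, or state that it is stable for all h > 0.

Set f=λy, z=hλ:
  order 3, 3-stage ⇒ R(z)=1+z+z^2/2+z^3/6
  (e.g. R(-1.63)=-0.02334, |R|=0.02334)

Solve |R(x)|<1 on ℝ⁻.
x=-1.63: |R|=0.0233
|R(-2.4)|=0.8240 |R(-1.17)|=0.2475 |R(-0.63)|=0.5268
Bisect:
  x_lo=-3.1061 |R|=2.2768  x_hi=-0.2417 |R|=0.7852
  mid=-1.67390 |R|=0.05463 →hi
  mid=-2.39001 |R|=0.80929 →hi
  mid=-2.74807 |R|=1.43097 →lo
  mid=-2.56904 |R|=1.09498 →lo
  mid=-2.47953 |R|=0.94621 →hi
  mid=-2.52428 |R|=1.01907 →lo
  mid=-2.50190 |R|=0.98226 →hi
  mid=-2.51309 |R|=1.00057 →lo
  mid=-2.50750 |R|=0.99139 →hi
  ...
  [-2.51292,-2.51274] ⇒ x*=-2.5127
Stable set (-2.5127, 0).

(-2.5127,0); λ=-1 ⇒ h* = 2.5127.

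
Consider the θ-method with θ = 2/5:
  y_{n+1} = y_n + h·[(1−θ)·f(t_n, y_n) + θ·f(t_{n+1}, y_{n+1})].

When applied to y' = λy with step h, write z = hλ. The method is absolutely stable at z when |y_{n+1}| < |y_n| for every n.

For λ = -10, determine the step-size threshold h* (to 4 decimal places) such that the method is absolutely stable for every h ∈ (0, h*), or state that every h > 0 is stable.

On y'=λy, z=hλ:
  y_{n+1} = y_n + z·[3/5·y_n + 2/5·y_{n+1}] ⇒ (1 − 2/5z)y_{n+1} = (1 + 3/5z)y_n
  Hence R(z) = (1 + 3/5z)/(1 − 2/5z).

Need |R(x)|<1, x<0.
x=-1.61: |R|=0.0207
R=−1: 1+3/5x = −1+2/5x ⇒ -1/5x=2 ⇒ x=2/(-1/5)=-10.0000
Confirm numerically:
  x=-7.665: |R|=0.88515 <1
  x=-5.997: |R|=0.76445 <1
  x=-4.237: |R|=0.57229 <1
  x=-10.600: |R|=1.02290 >1
  x=-10.548: |R|=1.02100 >1
  x=-10.042: |R|=1.00167 >1
Interval (-10.0000, 0).

(-10.0000,0); λ=-10 ⇒ h* = (10)/10 = 1.0000.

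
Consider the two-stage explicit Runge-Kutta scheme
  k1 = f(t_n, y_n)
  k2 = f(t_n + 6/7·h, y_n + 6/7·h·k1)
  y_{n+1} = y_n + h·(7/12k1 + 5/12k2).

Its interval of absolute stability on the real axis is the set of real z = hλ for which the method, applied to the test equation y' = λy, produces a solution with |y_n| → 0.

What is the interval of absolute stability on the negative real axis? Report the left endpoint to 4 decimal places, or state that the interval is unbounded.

(-2.8000, 0).

Set f=λy, z=hλ:
  k1=λy_n ⇒ h·k1=z·y_n;  k2=λ(1+6/7z)y_n ⇒ h·k2=z(1+6/7z)y_n
  y_{n+1}/y_n = 1 + 7/12z + 5/12z(1+6/7z) = 1 + z + 5/14z²
  ⇒ R(z) = 1 + z + 5/14z².

Find x<0 with |R(x)|<1.
x=-0.99: |R|=0.3600
R=1: x+5/14x²=0 ⇒ x=−14/5=-2.8000; min R=1−1/(4·5/14)=0.3000>−1
Confirm numerically:
  x=-2.746: |R|=0.94704 <1
  x=-1.640: |R|=0.32057 <1
  x=-1.183: |R|=0.31682 <1
  x=-3.297: |R|=1.58522 >1
  x=-3.087: |R|=1.31642 >1
  x=-2.846: |R|=1.04676 >1
So |R|<1 on (-2.8000, 0).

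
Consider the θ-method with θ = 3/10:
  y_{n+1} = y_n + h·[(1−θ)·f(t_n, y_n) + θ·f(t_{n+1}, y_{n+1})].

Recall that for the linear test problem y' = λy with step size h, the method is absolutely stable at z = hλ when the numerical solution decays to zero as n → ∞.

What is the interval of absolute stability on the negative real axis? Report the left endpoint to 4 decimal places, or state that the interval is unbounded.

On y'=λy, z=hλ:
  y_{n+1} = y_n + z·[7/10·y_n + 3/10·y_{n+1}] ⇒ (1 − 3/10z)y_{n+1} = (1 + 7/10z)y_n
  R(z) = (1 + 7/10z)/(1 − 3/10z).

Solve |R(x)|<1 on ℝ⁻.
x=-1.69: |R|=0.1214
R=−1: 1+7/10x = −1+3/10x ⇒ -2/5x=2 ⇒ x=2/(-2/5)=-5.0000
Confirm numerically:
  x=-4.883: |R|=0.98101 <1
  x=-2.827: |R|=0.52968 <1
  x=-2.685: |R|=0.48712 <1
  x=-2.508: |R|=0.43118 <1
  x=-5.590: |R|=1.08816 >1
  x=-5.304: |R|=1.04693 >1
Interval (-5.0000, 0).

(-5.0000, 0).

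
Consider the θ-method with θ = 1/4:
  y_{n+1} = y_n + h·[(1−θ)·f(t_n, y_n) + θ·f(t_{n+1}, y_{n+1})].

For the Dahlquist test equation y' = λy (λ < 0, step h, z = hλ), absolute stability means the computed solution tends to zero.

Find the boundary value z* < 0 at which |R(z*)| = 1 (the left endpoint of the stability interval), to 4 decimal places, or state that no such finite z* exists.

Test eqn y'=λy, z=hλ:
  y_{n+1} = y_n + z·[3/4·y_n + 1/4·y_{n+1}] ⇒ (1 − 1/4z)y_{n+1} = (1 + 3/4z)y_n
  Hence R(z) = (1 + 3/4z)/(1 − 1/4z).

Solve |R(x)|<1 on ℝ⁻.
x=-0.33: |R|=0.6952
R=−1: 1+3/4x = −1+1/4x ⇒ -1/2x=2 ⇒ x=2/(-1/2)=-4.0000
Confirm numerically:
  x=-3.906: |R|=0.97622 <1
  x=-3.144: |R|=0.76036 <1
  x=-2.705: |R|=0.61372 <1
  x=-1.778: |R|=0.23088 <1
  x=-4.540: |R|=1.12646 >1
  x=-4.222: |R|=1.05400 >1
  x=-4.037: |R|=1.00921 >1
Interval (-4.0000, 0).

z* = -4.0000.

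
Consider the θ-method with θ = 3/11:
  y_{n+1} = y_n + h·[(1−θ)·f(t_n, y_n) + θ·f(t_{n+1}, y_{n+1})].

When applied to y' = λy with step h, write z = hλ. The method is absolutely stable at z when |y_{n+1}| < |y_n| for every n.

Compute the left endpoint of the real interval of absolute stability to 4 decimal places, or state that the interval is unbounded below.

On y'=λy, z=hλ:
  y_{n+1} = y_n + z·[8/11·y_n + 3/11·y_{n+1}] ⇒ (1 − 3/11z)y_{n+1} = (1 + 8/11z)y_n
  so R(z) = (1 + 8/11z)/(1 − 3/11z).

Need |R(x)|<1, x<0.
x=-0.78: |R|=0.3568
R=−1: 1+8/11x = −1+3/11x ⇒ -5/11x=2 ⇒ x=2/(-5/11)=-4.4000
Confirm numerically:
  x=-4.103: |R|=0.93629 <1
  x=-3.084: |R|=0.67509 <1
  x=-3.035: |R|=0.66053 <1
  x=-2.985: |R|=0.64545 <1
  x=-4.540: |R|=1.02843 >1
  x=-4.478: |R|=1.01596 >1
Stable set (-4.4000, 0).

z* = -4.4000.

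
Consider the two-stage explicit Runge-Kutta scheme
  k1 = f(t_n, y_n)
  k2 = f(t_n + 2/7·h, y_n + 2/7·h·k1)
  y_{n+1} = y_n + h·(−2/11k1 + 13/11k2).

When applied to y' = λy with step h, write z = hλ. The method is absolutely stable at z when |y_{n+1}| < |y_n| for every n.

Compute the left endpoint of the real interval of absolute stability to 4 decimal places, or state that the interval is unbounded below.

On y'=λy, z=hλ:
  k1=λy_n ⇒ h·k1=z·y_n;  k2=λ(1+2/7z)y_n ⇒ h·k2=z(1+2/7z)y_n
  y_{n+1}/y_n = 1 − 2/11z + 13/11z(1+2/7z) = 1 + z + 26/77z²
  R(z) = 1 + z + 26/77z².

Solve |R(x)|<1 on ℝ⁻.
x=-1.51: |R|=0.2599
R=1: x+26/77x²=0 ⇒ x=−77/26=-2.9615; min R=1−1/(4·26/77)=0.2596>−1
Confirm numerically:
  x=-2.432: |R|=0.56515 <1
  x=-2.141: |R|=0.40680 <1
  x=-1.394: |R|=0.26216 <1
  x=-1.302: |R|=0.27041 <1
  x=-3.504: |R|=1.64182 >1
  x=-3.098: |R|=1.14275 >1
So |R|<1 on (-2.9615, 0).

left endpoint -2.9615.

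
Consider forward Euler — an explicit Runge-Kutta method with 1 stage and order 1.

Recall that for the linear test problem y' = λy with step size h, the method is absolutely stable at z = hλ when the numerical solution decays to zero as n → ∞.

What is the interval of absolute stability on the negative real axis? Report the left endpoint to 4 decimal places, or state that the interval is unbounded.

With y'=λy (z=hλ):
  order 1, 1-stage ⇒ R(z)=1+z
  (e.g. R(-1.45)=-0.45000, |R|=0.45000)

Solve |R(x)|<1 on ℝ⁻.
x=-1.45: |R|=0.4500
|R(-1.84)|=0.8400 |R(-1.24)|=0.2400 |R(-0.91)|=0.0900
Bisect:
  x_lo=-2.7126 |R|=1.7126  x_hi=-0.1969 |R|=0.8031
  mid=-1.45478 |R|=0.45478 →hi
  mid=-2.08370 |R|=1.08370 →lo
  mid=-1.76924 |R|=0.76924 →hi
  mid=-1.92647 |R|=0.92647 →hi
  mid=-2.00508 |R|=1.00508 →lo
  mid=-1.96577 |R|=0.96577 →hi
  mid=-1.98543 |R|=0.98543 →hi
  mid=-1.99525 |R|=0.99525 →hi
  mid=-2.00017 |R|=1.00017 →lo
  mid=-1.99771 |R|=0.99771 →hi
  ...
  [-2.00001,-1.99986] ⇒ x*=-2.0000
So |R|<1 on (-2.0000, 0).

(-2.0000, 0).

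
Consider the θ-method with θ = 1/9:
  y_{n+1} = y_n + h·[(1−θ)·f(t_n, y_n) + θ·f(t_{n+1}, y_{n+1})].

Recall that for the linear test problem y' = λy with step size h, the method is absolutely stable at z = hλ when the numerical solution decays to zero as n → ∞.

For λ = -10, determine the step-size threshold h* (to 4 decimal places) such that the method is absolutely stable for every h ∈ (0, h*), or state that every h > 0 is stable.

Test eqn y'=λy, z=hλ:
  y_{n+1} = y_n + z·[8/9·y_n + 1/9·y_{n+1}] ⇒ (1 − 1/9z)y_{n+1} = (1 + 8/9z)y_n
  so R(z) = (1 + 8/9z)/(1 − 1/9z).

Solve |R(x)|<1 on ℝ⁻.
x=-1.65: |R|=0.3944
R=−1: 1+8/9x = −1+1/9x ⇒ -7/9x=2 ⇒ x=2/(-7/9)=-2.5714
Confirm numerically:
  x=-2.481: |R|=0.94487 <1
  x=-2.347: |R|=0.86155 <1
  x=-1.513: |R|=0.29525 <1
  x=-1.106: |R|=0.01504 <1
  x=-2.682: |R|=1.06626 >1
  x=-2.641: |R|=1.04183 >1
  x=-2.610: |R|=1.02326 >1
Stable set (-2.5714, 0).

(-2.5714,0); λ=-10 ⇒ h* = (18/7)/10 = 0.2571.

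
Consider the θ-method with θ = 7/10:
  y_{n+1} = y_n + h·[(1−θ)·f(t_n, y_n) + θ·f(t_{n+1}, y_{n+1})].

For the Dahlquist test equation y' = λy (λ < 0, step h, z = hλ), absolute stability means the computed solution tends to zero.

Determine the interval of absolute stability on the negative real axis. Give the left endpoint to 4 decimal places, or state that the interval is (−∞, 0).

On y'=λy, z=hλ:
  y_{n+1} = y_n + z·[3/10·y_n + 7/10·y_{n+1}] ⇒ (1 − 7/10z)y_{n+1} = (1 + 3/10z)y_n
  R(z) = (1 + 3/10z)/(1 − 7/10z).

Find x<0 with |R(x)|<1.
x=-0.89: |R|=0.4516
x=-2: |R|=0.1667
x=-10: |R|=0.2500
x=-100: |R|=0.4085
θ=7/10≥1/2 ⇒ |1+3/10x|<|1−7/10x| ∀x<0 ⇒ stable on all of ℝ⁻.

unbounded; (−∞, 0).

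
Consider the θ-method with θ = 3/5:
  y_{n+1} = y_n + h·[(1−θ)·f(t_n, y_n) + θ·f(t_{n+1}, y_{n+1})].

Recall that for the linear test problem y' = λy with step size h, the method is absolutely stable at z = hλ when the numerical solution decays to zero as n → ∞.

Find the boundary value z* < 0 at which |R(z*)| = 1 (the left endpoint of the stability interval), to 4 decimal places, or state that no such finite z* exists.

(−∞, 0) — no finite endpoint.

Set f=λy, z=hλ:
  y_{n+1} = y_n + z·[2/5·y_n + 3/5·y_{n+1}] ⇒ (1 − 3/5z)y_{n+1} = (1 + 2/5z)y_n
  Hence R(z) = (1 + 2/5z)/(1 − 3/5z).

Solve |R(x)|<1 on ℝ⁻.
x=-1.75: |R|=0.1463
x=-2: |R|=0.0909
x=-10: |R|=0.4286
x=-100: |R|=0.6393
θ=3/5≥1/2 ⇒ |1+2/5x|<|1−3/5x| ∀x<0 ⇒ stable on all of ℝ⁻.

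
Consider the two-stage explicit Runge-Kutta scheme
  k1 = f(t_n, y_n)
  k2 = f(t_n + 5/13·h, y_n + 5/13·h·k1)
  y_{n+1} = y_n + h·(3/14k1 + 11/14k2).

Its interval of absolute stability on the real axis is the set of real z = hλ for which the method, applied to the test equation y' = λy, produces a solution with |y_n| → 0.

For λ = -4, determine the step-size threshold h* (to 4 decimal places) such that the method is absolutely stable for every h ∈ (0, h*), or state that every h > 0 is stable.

(-3.3091,0); λ=-4 ⇒ h* = (182/55)/4 = 0.8273.

On y'=λy, z=hλ:
  k1=λy_n ⇒ h·k1=z·y_n;  k2=λ(1+5/13z)y_n ⇒ h·k2=z(1+5/13z)y_n
  y_{n+1}/y_n = 1 + 3/14z + 11/14z(1+5/13z) = 1 + z + 55/182z²
  ⇒ R(z) = 1 + z + 55/182z².

Boundary: |R(x)|=1, x<0.
x=-0.9: |R|=0.3448
R=1: x+55/182x²=0 ⇒ x=−182/55=-3.3091; min R=1−1/(4·55/182)=0.1727>−1
Confirm numerically:
  x=-2.990: |R|=0.71168 <1
  x=-2.225: |R|=0.27107 <1
  x=-1.557: |R|=0.17560 <1
  x=-3.793: |R|=1.55467 >1
  x=-3.660: |R|=1.38812 >1
  x=-3.583: |R|=1.29658 >1
Interval (-3.3091, 0).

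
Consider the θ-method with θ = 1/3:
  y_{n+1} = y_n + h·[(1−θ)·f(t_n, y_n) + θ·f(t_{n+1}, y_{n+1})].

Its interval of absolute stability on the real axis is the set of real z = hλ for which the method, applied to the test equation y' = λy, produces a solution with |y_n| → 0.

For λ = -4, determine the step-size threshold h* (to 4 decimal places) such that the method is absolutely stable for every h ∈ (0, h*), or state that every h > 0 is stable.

(-6.0000,0); λ=-4 ⇒ h* = (6)/4 = 1.5000.

With y'=λy (z=hλ):
  y_{n+1} = y_n + z·[2/3·y_n + 1/3·y_{n+1}] ⇒ (1 − 1/3z)y_{n+1} = (1 + 2/3z)y_n
  R(z) = (1 + 2/3z)/(1 − 1/3z).

Need |R(x)|<1, x<0.
x=-0.52: |R|=0.5568
R=−1: 1+2/3x = −1+1/3x ⇒ -1/3x=2 ⇒ x=2/(-1/3)=-6.0000
Confirm numerically:
  x=-4.964: |R|=0.86991 <1
  x=-4.341: |R|=0.77401 <1
  x=-4.069: |R|=0.72684 <1
  x=-6.524: |R|=1.05502 >1
  x=-6.288: |R|=1.03101 >1
  x=-6.176: |R|=1.01918 >1
Stable set (-6.0000, 0).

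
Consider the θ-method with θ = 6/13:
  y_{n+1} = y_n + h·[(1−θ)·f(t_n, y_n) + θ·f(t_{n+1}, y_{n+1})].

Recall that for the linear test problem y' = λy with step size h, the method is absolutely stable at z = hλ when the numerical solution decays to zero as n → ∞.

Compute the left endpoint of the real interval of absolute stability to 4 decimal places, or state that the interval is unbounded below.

left endpoint -26.0000.

With y'=λy (z=hλ):
  y_{n+1} = y_n + z·[7/13·y_n + 6/13·y_{n+1}] ⇒ (1 − 6/13z)y_{n+1} = (1 + 7/13z)y_n
  Hence R(z) = (1 + 7/13z)/(1 − 6/13z).

Solve |R(x)|<1 on ℝ⁻.
x=-0.92: |R|=0.3542
R=−1: 1+7/13x = −1+6/13x ⇒ -1/13x=2 ⇒ x=2/(-1/13)=-26.0000
Confirm numerically:
  x=-23.040: |R|=0.98043 <1
  x=-21.905: |R|=0.97165 <1
  x=-19.681: |R|=0.95180 <1
  x=-16.006: |R|=0.90834 <1
  x=-26.533: |R|=1.00310 >1
  x=-26.325: |R|=1.00190 >1
  x=-26.242: |R|=1.00142 >1
Interval (-26.0000, 0).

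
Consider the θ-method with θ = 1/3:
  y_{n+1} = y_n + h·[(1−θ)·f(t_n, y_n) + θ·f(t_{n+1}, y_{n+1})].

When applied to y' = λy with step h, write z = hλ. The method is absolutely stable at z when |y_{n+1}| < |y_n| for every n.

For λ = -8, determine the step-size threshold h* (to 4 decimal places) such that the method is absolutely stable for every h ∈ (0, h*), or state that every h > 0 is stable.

(-6.0000,0); λ=-8 ⇒ h* = (6)/8 = 0.7500.

Set f=λy, z=hλ:
  y_{n+1} = y_n + z·[2/3·y_n + 1/3·y_{n+1}] ⇒ (1 − 1/3z)y_{n+1} = (1 + 2/3z)y_n
  so R(z) = (1 + 2/3z)/(1 − 1/3z).

Find x<0 with |R(x)|<1.
x=-1.5: |R|=0.0000
R=−1: 1+2/3x = −1+1/3x ⇒ -1/3x=2 ⇒ x=2/(-1/3)=-6.0000
Confirm numerically:
  x=-5.949: |R|=0.99430 <1
  x=-4.504: |R|=0.80064 <1
  x=-4.361: |R|=0.77734 <1
  x=-6.347: |R|=1.03712 >1
  x=-6.031: |R|=1.00343 >1
  x=-6.029: |R|=1.00321 >1
So |R|<1 on (-6.0000, 0).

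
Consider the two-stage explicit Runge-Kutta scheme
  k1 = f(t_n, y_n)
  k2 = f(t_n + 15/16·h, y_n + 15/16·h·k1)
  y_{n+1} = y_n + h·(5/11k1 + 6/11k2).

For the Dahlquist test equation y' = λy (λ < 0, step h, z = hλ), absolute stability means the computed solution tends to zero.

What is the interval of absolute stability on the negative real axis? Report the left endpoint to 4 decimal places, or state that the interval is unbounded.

On y'=λy, z=hλ:
  k1=λy_n ⇒ h·k1=z·y_n;  k2=λ(1+15/16z)y_n ⇒ h·k2=z(1+15/16z)y_n
  y_{n+1}/y_n = 1 + 5/11z + 6/11z(1+15/16z) = 1 + z + 45/88z²
  Hence R(z) = 1 + z + 45/88z².

Boundary: |R(x)|=1, x<0.
x=-1.62: |R|=0.7220
R=1: x+45/88x²=0 ⇒ x=−88/45=-1.9556; min R=1−1/(4·45/88)=0.5111>−1
Confirm numerically:
  x=-1.787: |R|=0.84597 <1
  x=-1.075: |R|=0.51594 <1
  x=-0.870: |R|=0.51705 <1
  x=-0.819: |R|=0.52400 <1
  x=-2.340: |R|=1.46002 >1
  x=-2.296: |R|=1.39971 >1
  x=-2.111: |R|=1.16780 >1
So |R|<1 on (-1.9556, 0).

(-1.9556, 0).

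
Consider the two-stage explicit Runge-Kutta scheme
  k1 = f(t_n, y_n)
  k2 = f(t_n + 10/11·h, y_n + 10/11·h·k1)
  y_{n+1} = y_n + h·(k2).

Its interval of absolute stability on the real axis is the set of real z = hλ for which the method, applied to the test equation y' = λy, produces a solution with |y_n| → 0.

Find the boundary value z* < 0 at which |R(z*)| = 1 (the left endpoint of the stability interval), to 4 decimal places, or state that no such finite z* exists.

On y'=λy, z=hλ:
  k1=λy_n ⇒ h·k1=z·y_n;  k2=λ(1+10/11z)y_n ⇒ h·k2=z(1+10/11z)y_n
  y_{n+1}/y_n = 1 + z(1+10/11z) = 1 + z + 10/11z²
  so R(z) = 1 + z + 10/11z².

Find x<0 with |R(x)|<1.
x=-0.76: |R|=0.7651
R=1: x+10/11x²=0 ⇒ x=−11/10=-1.1000; min R=1−1/(4·10/11)=0.7250>−1
Confirm numerically:
  x=-0.854: |R|=0.80901 <1
  x=-0.724: |R|=0.75252 <1
  x=-0.485: |R|=0.72884 <1
  x=-1.589: |R|=1.70638 >1
  x=-1.476: |R|=1.50452 >1
Stable set (-1.1000, 0).

left endpoint -1.1000.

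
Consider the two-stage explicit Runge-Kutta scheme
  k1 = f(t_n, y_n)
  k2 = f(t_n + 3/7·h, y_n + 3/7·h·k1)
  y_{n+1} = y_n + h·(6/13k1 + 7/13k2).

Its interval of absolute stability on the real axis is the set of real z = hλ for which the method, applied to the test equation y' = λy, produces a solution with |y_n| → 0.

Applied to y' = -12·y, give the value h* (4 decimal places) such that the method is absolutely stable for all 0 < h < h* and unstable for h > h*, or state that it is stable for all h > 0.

(-4.3333,0); λ=-12 ⇒ h* = (13/3)/12 = 0.3611.

With y'=λy (z=hλ):
  k1=λy_n ⇒ h·k1=z·y_n;  k2=λ(1+3/7z)y_n ⇒ h·k2=z(1+3/7z)y_n
  y_{n+1}/y_n = 1 + 6/13z + 7/13z(1+3/7z) = 1 + z + 3/13z²
  R(z) = 1 + z + 3/13z².

Need |R(x)|<1, x<0.
x=-0.88: |R|=0.2987
R=1: x+3/13x²=0 ⇒ x=−13/3=-4.3333; min R=1−1/(4·3/13)=-0.0833>−1
Confirm numerically:
  x=-2.474: |R|=0.06154 <1
  x=-2.259: |R|=0.08137 <1
  x=-1.995: |R|=0.07653 <1
  x=-4.465: |R|=1.13567 >1
  x=-4.457: |R|=1.12720 >1
Stable set (-4.3333, 0).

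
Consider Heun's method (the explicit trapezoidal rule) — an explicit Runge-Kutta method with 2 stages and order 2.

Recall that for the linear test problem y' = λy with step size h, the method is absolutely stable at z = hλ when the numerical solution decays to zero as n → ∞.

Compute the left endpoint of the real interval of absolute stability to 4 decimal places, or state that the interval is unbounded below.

z* = -2.0000.

With y'=λy (z=hλ):
  order 2, 2-stage ⇒ R(z)=1+z+z^2/2
  (e.g. R(-0.55)=0.60125, |R|=0.60125)

Boundary: |R(x)|=1, x<0.
x=-0.55: |R|=0.6013
|R(-2.08)|=1.0832 |R(-1.62)|=0.6922 |R(-0.77)|=0.5264
Bisect:
  x_lo=-2.4673 |R|=1.5765  x_hi=-0.2123 |R|=0.8102
  mid=-1.33982 |R|=0.55774 →hi
  mid=-1.90358 |R|=0.90822 →hi
  mid=-2.18545 |R|=1.20265 →lo
  mid=-2.04451 |R|=1.04551 →lo
  mid=-1.97405 |R|=0.97438 →hi
  mid=-2.00928 |R|=1.00932 →lo
  mid=-1.99166 |R|=0.99170 →hi
  mid=-2.00047 |R|=1.00047 →lo
  ...
  [-2.00006,-1.99992] ⇒ x*=-2.0000
So |R|<1 on (-2.0000, 0).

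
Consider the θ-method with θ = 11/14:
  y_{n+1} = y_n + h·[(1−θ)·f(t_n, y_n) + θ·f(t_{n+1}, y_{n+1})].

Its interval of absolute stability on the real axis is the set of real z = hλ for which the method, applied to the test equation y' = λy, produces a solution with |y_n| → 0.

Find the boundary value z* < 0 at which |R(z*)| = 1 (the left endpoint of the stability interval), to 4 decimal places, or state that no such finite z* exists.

unbounded; (−∞, 0).

On y'=λy, z=hλ:
  y_{n+1} = y_n + z·[3/14·y_n + 11/14·y_{n+1}] ⇒ (1 − 11/14z)y_{n+1} = (1 + 3/14z)y_n
  ⇒ R(z) = (1 + 3/14z)/(1 − 11/14z).

Need |R(x)|<1, x<0.
x=-1.64: |R|=0.2834
x=-2: |R|=0.2222
x=-10: |R|=0.1290
x=-100: |R|=0.2567
θ=11/14≥1/2 ⇒ |1+3/14x|<|1−11/14x| ∀x<0 ⇒ interval (−∞,0).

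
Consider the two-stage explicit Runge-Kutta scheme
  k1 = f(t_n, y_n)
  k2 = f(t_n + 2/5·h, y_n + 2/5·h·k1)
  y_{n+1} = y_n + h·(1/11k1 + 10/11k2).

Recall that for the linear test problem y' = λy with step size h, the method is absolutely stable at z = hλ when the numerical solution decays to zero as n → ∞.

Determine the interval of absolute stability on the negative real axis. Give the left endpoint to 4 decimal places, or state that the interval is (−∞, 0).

On y'=λy, z=hλ:
  k1=λy_n ⇒ h·k1=z·y_n;  k2=λ(1+2/5z)y_n ⇒ h·k2=z(1+2/5z)y_n
  y_{n+1}/y_n = 1 + 1/11z + 10/11z(1+2/5z) = 1 + z + 4/11z²
  Hence R(z) = 1 + z + 4/11z².

Find x<0 with |R(x)|<1.
x=-1.16: |R|=0.3293
R=1: x+4/11x²=0 ⇒ x=−11/4=-2.7500; min R=1−1/(4·4/11)=0.3125>−1
Confirm numerically:
  x=-2.313: |R|=0.63244 <1
  x=-2.068: |R|=0.48714 <1
  x=-2.006: |R|=0.45729 <1
  x=-1.633: |R|=0.33671 <1
  x=-2.964: |R|=1.23065 >1
  x=-2.957: |R|=1.22258 >1
  x=-2.931: |R|=1.19291 >1
Interval (-2.7500, 0).

(-2.7500, 0).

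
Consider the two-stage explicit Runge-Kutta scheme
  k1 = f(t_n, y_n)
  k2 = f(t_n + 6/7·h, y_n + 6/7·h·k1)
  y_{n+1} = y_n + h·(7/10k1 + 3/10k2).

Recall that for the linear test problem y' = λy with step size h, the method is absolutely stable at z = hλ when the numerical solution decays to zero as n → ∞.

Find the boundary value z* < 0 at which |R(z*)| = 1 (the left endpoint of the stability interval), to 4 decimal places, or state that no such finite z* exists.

left endpoint -3.8889.

On y'=λy, z=hλ:
  k1=λy_n ⇒ h·k1=z·y_n;  k2=λ(1+6/7z)y_n ⇒ h·k2=z(1+6/7z)y_n
  y_{n+1}/y_n = 1 + 7/10z + 3/10z(1+6/7z) = 1 + z + 9/35z²
  R(z) = 1 + z + 9/35z².

Solve |R(x)|<1 on ℝ⁻.
x=-1.46: |R|=0.0881
R=1: x+9/35x²=0 ⇒ x=−35/9=-3.8889; min R=1−1/(4·9/35)=0.0278>−1
Confirm numerically:
  x=-2.982: |R|=0.30460 <1
  x=-2.550: |R|=0.12207 <1
  x=-1.935: |R|=0.02780 <1
  x=-1.681: |R|=0.04562 <1
  x=-4.206: |R|=1.34297 >1
  x=-4.043: |R|=1.16022 >1
So |R|<1 on (-3.8889, 0).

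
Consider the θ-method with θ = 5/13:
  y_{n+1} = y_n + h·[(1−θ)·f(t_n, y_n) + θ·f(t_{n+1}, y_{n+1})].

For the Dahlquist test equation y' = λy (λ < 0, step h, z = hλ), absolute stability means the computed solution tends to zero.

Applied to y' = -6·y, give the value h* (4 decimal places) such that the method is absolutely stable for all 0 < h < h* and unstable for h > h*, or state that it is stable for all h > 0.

(-8.6667,0); λ=-6 ⇒ h* = (26/3)/6 = 1.4444.

Test eqn y'=λy, z=hλ:
  y_{n+1} = y_n + z·[8/13·y_n + 5/13·y_{n+1}] ⇒ (1 − 5/13z)y_{n+1} = (1 + 8/13z)y_n
  ⇒ R(z) = (1 + 8/13z)/(1 − 5/13z).

Find x<0 with |R(x)|<1.
x=-0.3: |R|=0.7310
R=−1: 1+8/13x = −1+5/13x ⇒ -3/13x=2 ⇒ x=2/(-3/13)=-8.6667
Confirm numerically:
  x=-7.947: |R|=0.95906 <1
  x=-7.244: |R|=0.91329 <1
  x=-4.675: |R|=0.67079 <1
  x=-4.051: |R|=0.58361 <1
  x=-8.962: |R|=1.01533 >1
  x=-8.845: |R|=1.00935 >1
Stable set (-8.6667, 0).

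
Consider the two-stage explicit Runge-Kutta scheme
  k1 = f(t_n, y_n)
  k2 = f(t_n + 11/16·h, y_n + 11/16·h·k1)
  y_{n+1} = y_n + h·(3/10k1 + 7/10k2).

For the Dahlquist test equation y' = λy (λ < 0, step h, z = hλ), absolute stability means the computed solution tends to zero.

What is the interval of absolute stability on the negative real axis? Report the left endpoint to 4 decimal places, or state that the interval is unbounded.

z∈(-2.0779,0).

Set f=λy, z=hλ:
  k1=λy_n ⇒ h·k1=z·y_n;  k2=λ(1+11/16z)y_n ⇒ h·k2=z(1+11/16z)y_n
  y_{n+1}/y_n = 1 + 3/10z + 7/10z(1+11/16z) = 1 + z + 77/160z²
  ⇒ R(z) = 1 + z + 77/160z².

Need |R(x)|<1, x<0.
x=-1.45: |R|=0.5618
R=1: x+77/160x²=0 ⇒ x=−160/77=-2.0779; min R=1−1/(4·77/160)=0.4805>−1
Confirm numerically:
  x=-2.048: |R|=0.97051 <1
  x=-1.717: |R|=0.70177 <1
  x=-1.413: |R|=0.54785 <1
  x=-2.351: |R|=1.30897 >1
  x=-2.219: |R|=1.15066 >1
Stable set (-2.0779, 0).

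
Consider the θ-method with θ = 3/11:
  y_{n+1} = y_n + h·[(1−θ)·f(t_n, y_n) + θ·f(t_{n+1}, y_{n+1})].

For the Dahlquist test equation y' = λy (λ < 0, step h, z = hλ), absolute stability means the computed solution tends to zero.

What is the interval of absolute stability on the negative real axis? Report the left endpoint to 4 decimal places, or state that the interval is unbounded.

(-4.4000, 0).

With y'=λy (z=hλ):
  y_{n+1} = y_n + z·[8/11·y_n + 3/11·y_{n+1}] ⇒ (1 − 3/11z)y_{n+1} = (1 + 8/11z)y_n
  R(z) = (1 + 8/11z)/(1 − 3/11z).

Find x<0 with |R(x)|<1.
x=-0.72: |R|=0.3982
R=−1: 1+8/11x = −1+3/11x ⇒ -5/11x=2 ⇒ x=2/(-5/11)=-4.4000
Confirm numerically:
  x=-3.735: |R|=0.85026 <1
  x=-2.562: |R|=0.50819 <1
  x=-2.001: |R|=0.29454 <1
  x=-1.988: |R|=0.28908 <1
  x=-4.967: |R|=1.10946 >1
  x=-4.832: |R|=1.08472 >1
  x=-4.465: |R|=1.01332 >1
So |R|<1 on (-4.4000, 0).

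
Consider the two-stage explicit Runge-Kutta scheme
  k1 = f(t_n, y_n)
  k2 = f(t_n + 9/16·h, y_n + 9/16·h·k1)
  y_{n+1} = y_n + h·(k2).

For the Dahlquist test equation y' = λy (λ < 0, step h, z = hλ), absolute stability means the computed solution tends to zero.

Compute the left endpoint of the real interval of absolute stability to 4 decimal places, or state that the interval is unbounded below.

On y'=λy, z=hλ:
  k1=λy_n ⇒ h·k1=z·y_n;  k2=λ(1+9/16z)y_n ⇒ h·k2=z(1+9/16z)y_n
  y_{n+1}/y_n = 1 + z(1+9/16z) = 1 + z + 9/16z²
  Hence R(z) = 1 + z + 9/16z².

Need |R(x)|<1, x<0.
x=-1.23: |R|=0.6210
R=1: x+9/16x²=0 ⇒ x=−16/9=-1.7778; min R=1−1/(4·9/16)=0.5556>−1
Confirm numerically:
  x=-1.748: |R|=0.97072 <1
  x=-0.787: |R|=0.56140 <1
  x=-0.749: |R|=0.56656 <1
  x=-2.340: |R|=1.74002 >1
  x=-1.932: |R|=1.16760 >1
So |R|<1 on (-1.7778, 0).

z* = -1.7778.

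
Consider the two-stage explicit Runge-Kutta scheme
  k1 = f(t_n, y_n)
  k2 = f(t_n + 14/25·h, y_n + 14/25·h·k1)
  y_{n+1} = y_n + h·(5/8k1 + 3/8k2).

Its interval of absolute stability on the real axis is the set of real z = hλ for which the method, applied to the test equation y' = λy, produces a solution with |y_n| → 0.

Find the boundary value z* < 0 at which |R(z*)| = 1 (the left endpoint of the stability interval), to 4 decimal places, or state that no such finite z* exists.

With y'=λy (z=hλ):
  k1=λy_n ⇒ h·k1=z·y_n;  k2=λ(1+14/25z)y_n ⇒ h·k2=z(1+14/25z)y_n
  y_{n+1}/y_n = 1 + 5/8z + 3/8z(1+14/25z) = 1 + z + 21/100z²
  R(z) = 1 + z + 21/100z².

Find x<0 with |R(x)|<1.
x=-1.66: |R|=0.0813
R=1: x+21/100x²=0 ⇒ x=−100/21=-4.7619; min R=1−1/(4·21/100)=-0.1905>−1
Confirm numerically:
  x=-4.214: |R|=0.51514 <1
  x=-3.856: |R|=0.26643 <1
  x=-3.337: |R|=0.00147 <1
  x=-3.191: |R|=0.05268 <1
  x=-5.329: |R|=1.63463 >1
  x=-5.047: |R|=1.30216 >1
Interval (-4.7619, 0).

z* = -4.7619.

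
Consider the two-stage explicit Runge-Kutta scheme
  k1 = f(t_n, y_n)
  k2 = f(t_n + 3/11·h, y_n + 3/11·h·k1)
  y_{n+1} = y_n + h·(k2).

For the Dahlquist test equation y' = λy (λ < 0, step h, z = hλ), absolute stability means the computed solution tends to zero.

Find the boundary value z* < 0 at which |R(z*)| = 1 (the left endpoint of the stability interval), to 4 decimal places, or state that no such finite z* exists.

With y'=λy (z=hλ):
  k1=λy_n ⇒ h·k1=z·y_n;  k2=λ(1+3/11z)y_n ⇒ h·k2=z(1+3/11z)y_n
  y_{n+1}/y_n = 1 + z(1+3/11z) = 1 + z + 3/11z²
  Hence R(z) = 1 + z + 3/11z².

Solve |R(x)|<1 on ℝ⁻.
x=-1.48: |R|=0.1174
R=1: x+3/11x²=0 ⇒ x=−11/3=-3.6667; min R=1−1/(4·3/11)=0.0833>−1
Confirm numerically:
  x=-2.852: |R|=0.36634 <1
  x=-2.555: |R|=0.22537 <1
  x=-1.704: |R|=0.08790 <1
  x=-4.140: |R|=1.53444 >1
  x=-3.910: |R|=1.25948 >1
  x=-3.855: |R|=1.19801 >1
Interval (-3.6667, 0).

z* = -3.6667.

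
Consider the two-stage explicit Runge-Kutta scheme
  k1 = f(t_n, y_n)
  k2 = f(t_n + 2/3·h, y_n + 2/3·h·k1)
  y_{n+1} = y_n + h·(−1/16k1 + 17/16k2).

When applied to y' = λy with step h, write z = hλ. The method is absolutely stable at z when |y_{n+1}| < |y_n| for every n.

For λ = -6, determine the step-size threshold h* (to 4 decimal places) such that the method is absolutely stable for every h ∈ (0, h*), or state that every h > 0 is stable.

(-1.4118,0); λ=-6 ⇒ h* = (24/17)/6 = 0.2353.

On y'=λy, z=hλ:
  k1=λy_n ⇒ h·k1=z·y_n;  k2=λ(1+2/3z)y_n ⇒ h·k2=z(1+2/3z)y_n
  y_{n+1}/y_n = 1 − 1/16z + 17/16z(1+2/3z) = 1 + z + 17/24z²
  Hence R(z) = 1 + z + 17/24z².

Need |R(x)|<1, x<0.
x=-1.54: |R|=1.1399
R=1: x+17/24x²=0 ⇒ x=−24/17=-1.4118; min R=1−1/(4·17/24)=0.6471>−1
Confirm numerically:
  x=-1.169: |R|=0.79898 <1
  x=-1.072: |R|=0.74201 <1
  x=-1.042: |R|=0.72708 <1
  x=-1.647: |R|=1.27443 >1
  x=-1.605: |R|=1.21968 >1
  x=-1.444: |R|=1.03297 >1
Interval (-1.4118, 0).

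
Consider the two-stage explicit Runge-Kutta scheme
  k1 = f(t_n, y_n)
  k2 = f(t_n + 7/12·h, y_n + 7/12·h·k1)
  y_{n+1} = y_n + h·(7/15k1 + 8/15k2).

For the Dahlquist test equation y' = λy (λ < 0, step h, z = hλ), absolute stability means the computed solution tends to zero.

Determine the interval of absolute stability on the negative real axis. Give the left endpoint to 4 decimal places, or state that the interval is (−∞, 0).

Test eqn y'=λy, z=hλ:
  k1=λy_n ⇒ h·k1=z·y_n;  k2=λ(1+7/12z)y_n ⇒ h·k2=z(1+7/12z)y_n
  y_{n+1}/y_n = 1 + 7/15z + 8/15z(1+7/12z) = 1 + z + 14/45z²
  ⇒ R(z) = 1 + z + 14/45z².

Boundary: |R(x)|=1, x<0.
x=-1.48: |R|=0.2015
R=1: x+14/45x²=0 ⇒ x=−45/14=-3.2143; min R=1−1/(4·14/45)=0.1964>−1
Confirm numerically:
  x=-2.884: |R|=0.70365 <1
  x=-2.309: |R|=0.34968 <1
  x=-1.989: |R|=0.24179 <1
  x=-1.887: |R|=0.22079 <1
  x=-3.671: |R|=1.52161 >1
  x=-3.654: |R|=1.49987 >1
  x=-3.417: |R|=1.21550 >1
Stable set (-3.2143, 0).

(-3.2143, 0).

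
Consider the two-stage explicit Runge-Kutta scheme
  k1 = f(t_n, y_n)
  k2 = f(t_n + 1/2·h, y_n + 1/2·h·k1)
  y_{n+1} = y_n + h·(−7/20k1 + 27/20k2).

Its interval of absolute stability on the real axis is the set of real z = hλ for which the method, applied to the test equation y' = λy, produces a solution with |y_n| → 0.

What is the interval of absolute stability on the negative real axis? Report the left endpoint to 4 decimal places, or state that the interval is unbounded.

(-1.4815, 0).

Set f=λy, z=hλ:
  k1=λy_n ⇒ h·k1=z·y_n;  k2=λ(1+1/2z)y_n ⇒ h·k2=z(1+1/2z)y_n
  y_{n+1}/y_n = 1 − 7/20z + 27/20z(1+1/2z) = 1 + z + 27/40z²
  ⇒ R(z) = 1 + z + 27/40z².

Need |R(x)|<1, x<0.
x=-0.79: |R|=0.6313
R=1: x+27/40x²=0 ⇒ x=−40/27=-1.4815; min R=1−1/(4·27/40)=0.6296>−1
Confirm numerically:
  x=-1.389: |R|=0.91329 <1
  x=-1.105: |R|=0.71919 <1
  x=-0.963: |R|=0.66297 <1
  x=-0.850: |R|=0.63769 <1
  x=-1.774: |R|=1.35028 >1
  x=-1.759: |R|=1.32950 >1
  x=-1.617: |R|=1.14792 >1
So |R|<1 on (-1.4815, 0).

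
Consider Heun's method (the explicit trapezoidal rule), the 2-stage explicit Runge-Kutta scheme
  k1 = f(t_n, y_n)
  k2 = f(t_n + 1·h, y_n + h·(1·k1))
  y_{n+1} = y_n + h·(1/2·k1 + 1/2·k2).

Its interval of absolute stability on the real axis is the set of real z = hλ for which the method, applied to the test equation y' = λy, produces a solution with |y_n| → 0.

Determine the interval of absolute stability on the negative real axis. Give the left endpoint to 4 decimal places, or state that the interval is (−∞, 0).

Test eqn y'=λy, z=hλ:
  order 2, 2-stage ⇒ R(z)=1+z+z^2/2
  (e.g. R(-1.44)=0.59680, |R|=0.59680)

Find x<0 with |R(x)|<1.
x=-1.44: |R|=0.5968
|R(-2.33)|=1.3845 |R(-0.83)|=0.5145 |R(-0.55)|=0.6013
Bisect:
  x_lo=-2.6791 |R|=1.9097  x_hi=-0.3817 |R|=0.6911
  mid=-1.53041 |R|=0.64067 →hi
  mid=-2.10475 |R|=1.11024 →lo
  mid=-1.81758 |R|=0.83422 →hi
  mid=-1.96116 |R|=0.96192 →hi
  mid=-2.03296 |R|=1.03350 →lo
  mid=-1.99706 |R|=0.99706 →hi
  mid=-2.01501 |R|=1.01512 →lo
  mid=-2.00603 |R|=1.00605 →lo
  mid=-2.00155 |R|=1.00155 →lo
  mid=-1.99930 |R|=0.99930 →hi
  ...
  [-2.00000,-1.99986] ⇒ x*=-2.0000
So |R|<1 on (-2.0000, 0).

z∈(-2.0000,0).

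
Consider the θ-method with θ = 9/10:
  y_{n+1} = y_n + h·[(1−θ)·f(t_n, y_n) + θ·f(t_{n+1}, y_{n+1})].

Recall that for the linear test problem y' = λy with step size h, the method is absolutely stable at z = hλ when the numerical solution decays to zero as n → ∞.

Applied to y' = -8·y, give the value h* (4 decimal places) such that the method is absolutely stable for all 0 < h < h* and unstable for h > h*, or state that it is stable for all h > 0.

interval (−∞, 0). Any h>0 works for λ=-8.

Test eqn y'=λy, z=hλ:
  y_{n+1} = y_n + z·[1/10·y_n + 9/10·y_{n+1}] ⇒ (1 − 9/10z)y_{n+1} = (1 + 1/10z)y_n
  so R(z) = (1 + 1/10z)/(1 − 9/10z).

Boundary: |R(x)|=1, x<0.
x=-0.72: |R|=0.5631
x=-2: |R|=0.2857
x=-10: |R|=0.0000
x=-100: |R|=0.0989
θ=9/10≥1/2 ⇒ |1+1/10x|<|1−9/10x| ∀x<0 ⇒ interval (−∞,0).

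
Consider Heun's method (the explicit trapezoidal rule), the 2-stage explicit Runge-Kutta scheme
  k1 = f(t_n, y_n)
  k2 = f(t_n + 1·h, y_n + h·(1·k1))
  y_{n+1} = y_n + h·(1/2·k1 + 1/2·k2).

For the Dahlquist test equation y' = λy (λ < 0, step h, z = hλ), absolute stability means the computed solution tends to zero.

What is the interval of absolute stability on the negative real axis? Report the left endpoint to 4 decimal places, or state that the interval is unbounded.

With y'=λy (z=hλ):
  order 2, 2-stage ⇒ R(z)=1+z+z^2/2
  (e.g. R(-0.53)=0.61045, |R|=0.61045)

Need |R(x)|<1, x<0.
x=-0.53: |R|=0.6104
|R(-1.21)|=0.5221 |R(-1)|=0.5000 |R(-0.83)|=0.5145
Bisect:
  x_lo=-2.5406 |R|=1.6868  x_hi=-0.2726 |R|=0.7646
  mid=-1.40660 |R|=0.58266 →hi
  mid=-1.97361 |R|=0.97396 →hi
  mid=-2.25712 |R|=1.29017 →lo
  mid=-2.11537 |R|=1.12202 →lo
  mid=-2.04449 |R|=1.04548 →lo
  mid=-2.00905 |R|=1.00909 →lo
  mid=-1.99133 |R|=0.99137 →hi
  mid=-2.00019 |R|=1.00019 →lo
  mid=-1.99576 |R|=0.99577 →hi
  ...
  [-2.00005,-1.99992] ⇒ x*=-2.0000
So |R|<1 on (-2.0000, 0).

(-2.0000, 0).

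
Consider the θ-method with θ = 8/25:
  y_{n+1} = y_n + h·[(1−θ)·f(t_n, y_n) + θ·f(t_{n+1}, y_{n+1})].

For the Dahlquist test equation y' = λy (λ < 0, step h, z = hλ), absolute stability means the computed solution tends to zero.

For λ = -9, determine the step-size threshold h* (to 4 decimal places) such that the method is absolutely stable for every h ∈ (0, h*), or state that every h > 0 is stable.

(-5.5556,0); λ=-9 ⇒ h* = (50/9)/9 = 0.6173.

Set f=λy, z=hλ:
  y_{n+1} = y_n + z·[17/25·y_n + 8/25·y_{n+1}] ⇒ (1 − 8/25z)y_{n+1} = (1 + 17/25z)y_n
  R(z) = (1 + 17/25z)/(1 − 8/25z).

Find x<0 with |R(x)|<1.
x=-1.58: |R|=0.0494
R=−1: 1+17/25x = −1+8/25x ⇒ -9/25x=2 ⇒ x=2/(-9/25)=-5.5556
Confirm numerically:
  x=-3.053: |R|=0.54429 <1
  x=-2.797: |R|=0.47596 <1
  x=-2.419: |R|=0.36352 <1
  x=-6.115: |R|=1.06811 >1
  x=-6.051: |R|=1.06074 >1
  x=-5.867: |R|=1.03897 >1
So |R|<1 on (-5.5556, 0).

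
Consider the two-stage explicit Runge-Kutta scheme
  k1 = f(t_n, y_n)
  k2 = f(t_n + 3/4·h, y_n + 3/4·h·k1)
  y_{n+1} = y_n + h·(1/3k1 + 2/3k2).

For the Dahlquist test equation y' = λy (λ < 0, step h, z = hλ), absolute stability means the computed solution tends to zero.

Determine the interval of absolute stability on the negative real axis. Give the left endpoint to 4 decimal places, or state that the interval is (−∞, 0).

z∈(-2.0000,0).

Test eqn y'=λy, z=hλ:
  k1=λy_n ⇒ h·k1=z·y_n;  k2=λ(1+3/4z)y_n ⇒ h·k2=z(1+3/4z)y_n
  y_{n+1}/y_n = 1 + 1/3z + 2/3z(1+3/4z) = 1 + z + 1/2z²
  so R(z) = 1 + z + 1/2z².

Need |R(x)|<1, x<0.
x=-1.55: |R|=0.6513
R=1: x+1/2x²=0 ⇒ x=−2=-2.0000; min R=1−1/(4·1/2)=0.5000>−1
Confirm numerically:
  x=-1.753: |R|=0.78350 <1
  x=-1.662: |R|=0.71912 <1
  x=-1.489: |R|=0.61956 <1
  x=-1.176: |R|=0.51549 <1
  x=-2.311: |R|=1.35936 >1
  x=-2.303: |R|=1.34890 >1
  x=-2.250: |R|=1.28125 >1
Interval (-2.0000, 0).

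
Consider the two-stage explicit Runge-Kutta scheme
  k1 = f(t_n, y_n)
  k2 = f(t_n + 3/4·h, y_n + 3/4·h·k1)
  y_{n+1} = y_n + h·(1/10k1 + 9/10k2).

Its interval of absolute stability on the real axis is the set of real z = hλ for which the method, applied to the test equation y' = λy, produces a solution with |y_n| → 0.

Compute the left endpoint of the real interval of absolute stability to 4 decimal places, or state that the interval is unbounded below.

z* = -1.4815.

Set f=λy, z=hλ:
  k1=λy_n ⇒ h·k1=z·y_n;  k2=λ(1+3/4z)y_n ⇒ h·k2=z(1+3/4z)y_n
  y_{n+1}/y_n = 1 + 1/10z + 9/10z(1+3/4z) = 1 + z + 27/40z²
  Hence R(z) = 1 + z + 27/40z².

Need |R(x)|<1, x<0.
x=-1.28: |R|=0.8259
R=1: x+27/40x²=0 ⇒ x=−40/27=-1.4815; min R=1−1/(4·27/40)=0.6296>−1
Confirm numerically:
  x=-1.242: |R|=0.79923 <1
  x=-0.931: |R|=0.65406 <1
  x=-0.754: |R|=0.62975 <1
  x=-2.008: |R|=1.71364 >1
  x=-1.861: |R|=1.47674 >1
  x=-1.669: |R|=1.21125 >1
Stable set (-1.4815, 0).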